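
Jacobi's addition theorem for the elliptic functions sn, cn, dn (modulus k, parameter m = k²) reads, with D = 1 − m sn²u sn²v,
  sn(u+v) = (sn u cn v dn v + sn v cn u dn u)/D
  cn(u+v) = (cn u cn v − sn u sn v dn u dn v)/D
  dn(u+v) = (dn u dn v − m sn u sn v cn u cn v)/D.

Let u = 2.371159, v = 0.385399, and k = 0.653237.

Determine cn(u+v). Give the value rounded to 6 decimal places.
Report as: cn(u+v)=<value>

sn u = 0.9026157836032564, cn u = -0.4304471479639276, dn u = 0.8076793087039179
sn v = 0.3722740874145463, cn v = 0.9281228387663277, dn v = 0.9699803747123814
m = k² = 0.426718578169
D = 1 − m·sn²u·sn²v = 0.9518193101716771
cn(u+v) = (cn u·cn v − sn u·sn v·dn u·dn v)/D = -0.6627573779087255/0.9518193101716771 = -0.696305875312811

cn(u+v)=-0.696306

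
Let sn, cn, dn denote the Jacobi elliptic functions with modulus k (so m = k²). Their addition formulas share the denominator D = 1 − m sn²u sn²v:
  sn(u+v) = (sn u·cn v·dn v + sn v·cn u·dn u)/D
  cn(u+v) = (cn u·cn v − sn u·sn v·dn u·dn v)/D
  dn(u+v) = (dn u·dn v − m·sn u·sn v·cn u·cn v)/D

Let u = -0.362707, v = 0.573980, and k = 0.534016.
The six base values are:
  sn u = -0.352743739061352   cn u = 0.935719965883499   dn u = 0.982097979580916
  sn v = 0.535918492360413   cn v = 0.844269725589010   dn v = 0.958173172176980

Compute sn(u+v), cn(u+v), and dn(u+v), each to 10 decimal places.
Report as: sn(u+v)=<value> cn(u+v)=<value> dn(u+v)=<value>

sn(u+v)=0.2092706533 cn(u+v)=0.9778577574 dn(u+v)=0.9937359161

m = k² = 0.285173088256
D = 1 − m·sn²u·sn²v = 0.9898088157587002
sn(u+v) = (sn u·cn v·dn v + sn v·cn u·dn u)/D = 0.2071379375466607/0.9898088157587002 = 0.2092706533310547
cn(u+v) = (cn u·cn v − sn u·sn v·dn u·dn v)/D = 0.9678922288057468/0.9898088157587002 = 0.9778577573729185
dn(u+v) = (dn u·dn v − m·sn u·sn v·cn u·cn v)/D = 0.9836085702826627/0.9898088157587002 = 0.9937359160907403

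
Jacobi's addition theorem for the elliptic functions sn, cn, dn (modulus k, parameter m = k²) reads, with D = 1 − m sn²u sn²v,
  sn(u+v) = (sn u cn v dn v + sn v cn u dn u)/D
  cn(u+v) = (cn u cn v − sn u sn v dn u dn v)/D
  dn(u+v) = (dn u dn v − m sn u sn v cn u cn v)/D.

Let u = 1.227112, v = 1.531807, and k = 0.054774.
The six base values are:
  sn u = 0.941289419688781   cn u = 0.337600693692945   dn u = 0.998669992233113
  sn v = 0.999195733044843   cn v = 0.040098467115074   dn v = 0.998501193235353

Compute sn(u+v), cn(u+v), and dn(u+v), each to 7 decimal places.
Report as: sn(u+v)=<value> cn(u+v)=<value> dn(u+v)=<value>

sn(u+v)=0.3755650 cn(u+v)=-0.9267961 dn(u+v)=0.9997884

m = k² = 0.003000191076
D = 1 − m·sn²u·sn²v = 0.9973460275472303
sn(u+v) = (sn u·cn v·dn v + sn v·cn u·dn u)/D = 0.3745682136760842/0.9973460275472303 = 0.3755649527148151
cn(u+v) = (cn u·cn v − sn u·sn v·dn u·dn v)/D = -0.9243363846391355/0.9973460275472303 = -0.926796075893893
dn(u+v) = (dn u·dn v − m·sn u·sn v·cn u·cn v)/D = 0.997134979737413/0.9973460275472303 = 0.9997883905846236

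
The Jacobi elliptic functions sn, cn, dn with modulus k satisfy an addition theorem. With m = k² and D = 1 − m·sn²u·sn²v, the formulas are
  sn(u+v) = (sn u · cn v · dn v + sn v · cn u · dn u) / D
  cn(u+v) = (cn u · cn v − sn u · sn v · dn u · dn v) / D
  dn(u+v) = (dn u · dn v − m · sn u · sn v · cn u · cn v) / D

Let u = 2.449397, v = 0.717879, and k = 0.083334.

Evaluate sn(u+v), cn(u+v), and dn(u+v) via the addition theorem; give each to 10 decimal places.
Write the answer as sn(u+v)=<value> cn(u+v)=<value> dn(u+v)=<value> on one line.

sn(u+v)=-0.0202063111 cn(u+v)=-0.9997958317 dn(u+v)=0.9999985823

sn u = 0.642161635253041, cn u = -0.7665692624995737, dn u = 0.9985671047814717
sn v = 0.6574977268773989, cn v = 0.7534565277114887, dn v = 0.9984977946835909
m = k² = 0.006944555556
D = 1 − m·sn²u·sn²v = 0.998761997049324
sn(u+v) = (sn u·cn v·dn v + sn v·cn u·dn u)/D = -0.02018129566238749/0.998761997049324 = -0.02020631113519514
cn(u+v) = (cn u·cn v − sn u·sn v·dn u·dn v)/D = -0.9985580814631371/0.998761997049324 = -0.9997958316527968
dn(u+v) = (dn u·dn v − m·sn u·sn v·cn u·cn v)/D = 0.998760581089765/0.998761997049324 = 0.999998582285306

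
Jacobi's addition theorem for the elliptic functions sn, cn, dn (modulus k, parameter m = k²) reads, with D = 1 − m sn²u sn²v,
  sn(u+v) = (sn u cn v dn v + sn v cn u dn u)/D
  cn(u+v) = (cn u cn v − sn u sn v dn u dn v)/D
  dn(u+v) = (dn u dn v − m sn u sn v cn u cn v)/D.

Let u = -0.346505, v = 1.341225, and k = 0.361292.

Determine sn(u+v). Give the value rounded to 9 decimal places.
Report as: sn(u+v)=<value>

sn u = -0.3387819754816413, cn u = 0.9408649069280651, dn u = 0.9924809477057406
sn v = 0.9647806709146885, cn v = 0.2630556158484429, dn v = 0.9372836664232387
m = k² = 0.130531909264
D = 1 − m·sn²u·sn²v = 0.986055129982577
sn(u+v) = (sn u·cn v·dn v + sn v·cn u·dn u)/D = 0.8173737042191857/0.986055129982577 = 0.8289330681070827

sn(u+v)=0.828933068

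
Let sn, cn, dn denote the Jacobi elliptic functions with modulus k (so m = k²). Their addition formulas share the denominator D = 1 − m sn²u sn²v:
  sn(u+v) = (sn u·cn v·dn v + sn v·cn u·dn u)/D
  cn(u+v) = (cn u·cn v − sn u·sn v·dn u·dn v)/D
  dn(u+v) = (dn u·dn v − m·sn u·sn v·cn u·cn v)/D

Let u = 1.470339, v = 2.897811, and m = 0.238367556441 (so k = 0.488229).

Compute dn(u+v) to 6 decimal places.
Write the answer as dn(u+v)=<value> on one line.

dn(u+v)=0.914593

sn u = 0.9833284610034259, cn u = 0.1818382187017735, dn u = 0.87721952762986
sn v = 0.4416770042530045, cn v = -0.8971741324370044, dn v = 0.9764730393126132
m = k² = 0.238367556441
D = 1 − m·sn²u·sn²v = 0.955037138752849
dn(u+v) = (dn u·dn v − m·sn u·sn v·cn u·cn v)/D = 0.8734705495568329/0.955037138752849 = 0.9145932803173171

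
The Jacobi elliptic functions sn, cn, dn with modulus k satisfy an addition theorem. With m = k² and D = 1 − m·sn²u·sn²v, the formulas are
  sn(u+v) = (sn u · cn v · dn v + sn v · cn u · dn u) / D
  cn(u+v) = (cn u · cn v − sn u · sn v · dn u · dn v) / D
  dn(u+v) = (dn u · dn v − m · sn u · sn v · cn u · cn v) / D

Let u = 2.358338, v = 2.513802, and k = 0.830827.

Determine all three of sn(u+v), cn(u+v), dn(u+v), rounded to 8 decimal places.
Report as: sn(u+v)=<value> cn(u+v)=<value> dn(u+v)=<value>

sn u = 0.9860876703806145, cn u = -0.1662260699268694, dn u = 0.5734104260041331
sn v = 0.9669671586968495, cn v = -0.2549009886244891, dn v = 0.5954634174465013
m = k² = 0.690273503929
D = 1 − m·sn²u·sn²v = 0.3724104418536263
sn(u+v) = (sn u·cn v·dn v + sn v·cn u·dn u)/D = -0.2418397529276055/0.3724104418536263 = -0.6493903654362601
cn(u+v) = (cn u·cn v − sn u·sn v·dn u·dn v)/D = -0.283201467343529/0.3724104418536263 = -0.7604552276620633
dn(u+v) = (dn u·dn v − m·sn u·sn v·cn u·cn v)/D = 0.3135568199179277/0.3724104418536263 = 0.8419657041763865

sn(u+v)=-0.64939037 cn(u+v)=-0.76045523 dn(u+v)=0.84196570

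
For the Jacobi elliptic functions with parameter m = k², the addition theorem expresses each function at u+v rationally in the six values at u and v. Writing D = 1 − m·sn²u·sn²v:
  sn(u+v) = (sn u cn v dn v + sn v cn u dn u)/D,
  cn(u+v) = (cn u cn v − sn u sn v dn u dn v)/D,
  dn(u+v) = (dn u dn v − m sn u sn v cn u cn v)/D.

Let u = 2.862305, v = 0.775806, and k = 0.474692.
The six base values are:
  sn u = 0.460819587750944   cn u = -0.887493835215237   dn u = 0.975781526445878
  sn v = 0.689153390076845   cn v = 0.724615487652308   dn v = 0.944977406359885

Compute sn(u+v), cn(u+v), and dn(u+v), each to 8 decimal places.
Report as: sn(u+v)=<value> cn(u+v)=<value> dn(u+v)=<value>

sn(u+v)=-0.28780340 cn(u+v)=-0.95768951 dn(u+v)=0.99062381

m = k² = 0.225332494864
D = 1 − m·sn²u·sn²v = 0.9772742889172417
sn(u+v) = (sn u·cn v·dn v + sn v·cn u·dn u)/D = -0.2812628669742207/0.9772742889172417 = -0.2878034039817442
cn(u+v) = (cn u·cn v − sn u·sn v·dn u·dn v)/D = -0.9359253364666127/0.9772742889172417 = -0.957689511614553
dn(u+v) = (dn u·dn v − m·sn u·sn v·cn u·cn v)/D = 0.9681111777232587/0.9772742889172417 = 0.9906238081796513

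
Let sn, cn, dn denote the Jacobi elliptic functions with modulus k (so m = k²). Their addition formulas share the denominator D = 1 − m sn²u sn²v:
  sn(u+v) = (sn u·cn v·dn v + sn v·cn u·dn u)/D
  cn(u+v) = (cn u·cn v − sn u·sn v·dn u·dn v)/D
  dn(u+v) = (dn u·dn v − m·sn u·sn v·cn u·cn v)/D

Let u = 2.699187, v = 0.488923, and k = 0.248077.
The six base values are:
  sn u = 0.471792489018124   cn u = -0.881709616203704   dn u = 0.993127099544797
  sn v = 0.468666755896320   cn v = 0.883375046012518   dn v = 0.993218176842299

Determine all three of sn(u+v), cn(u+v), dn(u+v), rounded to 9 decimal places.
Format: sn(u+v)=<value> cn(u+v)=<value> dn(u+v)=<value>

m = k² = 0.061542197929
D = 1 − m·sn²u·sn²v = 0.9969911305476677
sn(u+v) = (sn u·cn v·dn v + sn v·cn u·dn u)/D = 0.003555342553197756/0.9969911305476677 = 0.003566072399505433
cn(u+v) = (cn u·cn v − sn u·sn v·dn u·dn v)/D = -0.9969847912230386/0.9969911305476677 = -0.9999936415436058
dn(u+v) = (dn u·dn v − m·sn u·sn v·cn u·cn v)/D = 0.9969907404128606/0.9969911305476677 = 0.9999996086877856

sn(u+v)=0.003566072 cn(u+v)=-0.999993642 dn(u+v)=0.999999609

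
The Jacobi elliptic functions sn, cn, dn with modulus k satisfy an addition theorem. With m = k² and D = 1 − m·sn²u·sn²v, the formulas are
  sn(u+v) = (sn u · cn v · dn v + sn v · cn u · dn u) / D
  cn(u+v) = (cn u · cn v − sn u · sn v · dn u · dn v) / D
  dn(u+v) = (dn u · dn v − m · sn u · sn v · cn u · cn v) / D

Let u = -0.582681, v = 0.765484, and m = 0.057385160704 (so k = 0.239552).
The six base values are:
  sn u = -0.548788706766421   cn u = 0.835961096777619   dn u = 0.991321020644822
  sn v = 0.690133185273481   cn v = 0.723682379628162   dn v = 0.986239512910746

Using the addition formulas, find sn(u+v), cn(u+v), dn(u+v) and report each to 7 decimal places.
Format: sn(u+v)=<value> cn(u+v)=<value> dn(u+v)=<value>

sn(u+v)=0.1817295 cn(u+v)=0.9833486 dn(u+v)=0.9990520

m = k² = 0.057385160704
D = 1 − m·sn²u·sn²v = 0.9917685611594148
sn(u+v) = (sn u·cn v·dn v + sn v·cn u·dn u)/D = 0.1802336212768439/0.9917685611594148 = 0.1817295166789155
cn(u+v) = (cn u·cn v − sn u·sn v·dn u·dn v)/D = 0.9752541825932617/0.9917685611594148 = 0.9833485560917084
dn(u+v) = (dn u·dn v − m·sn u·sn v·cn u·cn v)/D = 0.990828325323495/0.9917685611594148 = 0.9990519604343773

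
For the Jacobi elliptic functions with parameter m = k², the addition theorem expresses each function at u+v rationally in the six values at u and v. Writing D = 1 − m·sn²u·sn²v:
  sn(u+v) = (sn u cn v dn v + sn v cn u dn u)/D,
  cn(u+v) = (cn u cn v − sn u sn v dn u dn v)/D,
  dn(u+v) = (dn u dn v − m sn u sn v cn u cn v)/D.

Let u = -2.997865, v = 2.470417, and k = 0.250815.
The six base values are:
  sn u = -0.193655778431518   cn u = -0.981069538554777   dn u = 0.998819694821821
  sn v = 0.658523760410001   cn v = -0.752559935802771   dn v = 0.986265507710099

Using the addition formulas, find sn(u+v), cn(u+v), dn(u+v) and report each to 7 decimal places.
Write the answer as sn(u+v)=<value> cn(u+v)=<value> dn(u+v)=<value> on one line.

m = k² = 0.062908164225
D = 1 − m·sn²u·sn²v = 0.9989769170868246
sn(u+v) = (sn u·cn v·dn v + sn v·cn u·dn u)/D = -0.5015591081071761/0.9989769170868246 = -0.5020727701795174
cn(u+v) = (cn u·cn v − sn u·sn v·dn u·dn v)/D = 0.8639405893619251/0.9989769170868246 = 0.8648253774284526
dn(u+v) = (dn u·dn v − m·sn u·sn v·cn u·cn v)/D = 0.9910245235456548/0.9989769170868246 = 0.9920394621685952

sn(u+v)=-0.5020728 cn(u+v)=0.8648254 dn(u+v)=0.9920395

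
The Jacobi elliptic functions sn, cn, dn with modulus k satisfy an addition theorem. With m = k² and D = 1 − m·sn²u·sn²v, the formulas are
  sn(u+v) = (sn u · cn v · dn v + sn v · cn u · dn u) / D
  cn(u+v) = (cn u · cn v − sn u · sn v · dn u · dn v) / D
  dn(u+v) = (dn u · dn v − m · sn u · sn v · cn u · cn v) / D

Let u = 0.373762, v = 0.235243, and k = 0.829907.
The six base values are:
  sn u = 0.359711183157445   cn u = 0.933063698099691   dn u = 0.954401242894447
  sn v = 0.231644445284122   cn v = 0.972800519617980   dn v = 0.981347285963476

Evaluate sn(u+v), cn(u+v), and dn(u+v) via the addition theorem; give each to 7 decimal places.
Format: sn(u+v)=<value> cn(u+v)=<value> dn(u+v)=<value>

m = k² = 0.688745628649
D = 1 − m·sn²u·sn²v = 0.9952179895995321
sn(u+v) = (sn u·cn v·dn v + sn v·cn u·dn u)/D = 0.5496834853710209/0.9952179895995321 = 0.5523247078684834
cn(u+v) = (cn u·cn v − sn u·sn v·dn u·dn v)/D = 0.8296426415830499/0.9952179895995321 = 0.8336290644393311
dn(u+v) = (dn u·dn v − m·sn u·sn v·cn u·cn v)/D = 0.8845072204512853/0.9952179895995321 = 0.8887572669453092

sn(u+v)=0.5523247 cn(u+v)=0.8336291 dn(u+v)=0.8887573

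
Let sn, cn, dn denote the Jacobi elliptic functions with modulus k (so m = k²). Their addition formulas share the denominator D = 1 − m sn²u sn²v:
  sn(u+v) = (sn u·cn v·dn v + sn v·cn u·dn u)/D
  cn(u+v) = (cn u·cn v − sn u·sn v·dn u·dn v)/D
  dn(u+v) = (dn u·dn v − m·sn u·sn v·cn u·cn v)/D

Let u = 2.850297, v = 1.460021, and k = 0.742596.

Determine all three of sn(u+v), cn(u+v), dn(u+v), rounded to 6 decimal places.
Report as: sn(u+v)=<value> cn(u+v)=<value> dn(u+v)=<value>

sn(u+v)=-0.477863 cn(u+v)=-0.878434 dn(u+v)=0.934920

sn u = 0.7739663248446151, cn u = -0.6332267587574926, dn u = 0.8183330575670269
sn v = 0.9553176021498642, cn v = 0.2955812562099191, dn v = 0.7047909726209364
m = k² = 0.551448819216
D = 1 − m·sn²u·sn²v = 0.6985294446870542
sn(u+v) = (sn u·cn v·dn v + sn v·cn u·dn u)/D = -0.3338014129704695/0.6985294446870542 = -0.4778630528882211
cn(u+v) = (cn u·cn v − sn u·sn v·dn u·dn v)/D = -0.6136122568802895/0.6985294446870542 = -0.8784343473956088
dn(u+v) = (dn u·dn v − m·sn u·sn v·cn u·cn v)/D = 0.6530689794657001/0.6985294446870542 = 0.9349197581188281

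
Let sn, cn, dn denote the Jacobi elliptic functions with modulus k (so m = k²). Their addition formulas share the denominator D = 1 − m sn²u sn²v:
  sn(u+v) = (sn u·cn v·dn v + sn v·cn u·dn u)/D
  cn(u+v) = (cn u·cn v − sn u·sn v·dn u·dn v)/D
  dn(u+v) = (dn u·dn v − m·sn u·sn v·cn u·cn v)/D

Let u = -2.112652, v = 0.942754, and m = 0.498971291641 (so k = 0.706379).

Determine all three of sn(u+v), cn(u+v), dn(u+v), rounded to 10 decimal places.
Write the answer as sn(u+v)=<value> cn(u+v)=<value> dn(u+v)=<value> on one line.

sn u = -0.9829971259034938, cn u = -0.1836209423390227, dn u = 0.7196195863034608
sn v = 0.7738612337355155, cn v = 0.6333551854381125, dn v = 0.8373681681269793
m = k² = 0.498971291641
D = 1 − m·sn²u·sn²v = 0.7112604747626551
sn(u+v) = (sn u·cn v·dn v + sn v·cn u·dn u)/D = -0.6235898492790247/0.7112604747626551 = -0.87673907296355
cn(u+v) = (cn u·cn v − sn u·sn v·dn u·dn v)/D = 0.3420923308637024/0.7112604747626551 = 0.480966316844553
dn(u+v) = (dn u·dn v − m·sn u·sn v·cn u·cn v)/D = 0.5584436774230086/0.7112604747626551 = 0.7851465071348989

sn(u+v)=-0.8767390730 cn(u+v)=0.4809663168 dn(u+v)=0.7851465071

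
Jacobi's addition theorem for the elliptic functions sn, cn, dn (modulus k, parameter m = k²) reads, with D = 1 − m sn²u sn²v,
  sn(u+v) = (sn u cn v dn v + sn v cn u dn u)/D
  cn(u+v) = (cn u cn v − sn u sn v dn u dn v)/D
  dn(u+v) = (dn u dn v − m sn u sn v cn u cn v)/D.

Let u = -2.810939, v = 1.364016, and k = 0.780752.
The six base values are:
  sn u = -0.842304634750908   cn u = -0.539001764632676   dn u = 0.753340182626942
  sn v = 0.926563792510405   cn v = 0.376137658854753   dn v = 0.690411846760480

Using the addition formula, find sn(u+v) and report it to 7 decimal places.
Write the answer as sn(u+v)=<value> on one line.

sn(u+v)=-0.9463384

m = k² = 0.609573685504
D = 1 − m·sn²u·sn²v = 0.6287082991080834
sn(u+v) = (sn u·cn v·dn v + sn v·cn u·dn u)/D = -0.5949707945418635/0.6287082991080834 = -0.9463383820221847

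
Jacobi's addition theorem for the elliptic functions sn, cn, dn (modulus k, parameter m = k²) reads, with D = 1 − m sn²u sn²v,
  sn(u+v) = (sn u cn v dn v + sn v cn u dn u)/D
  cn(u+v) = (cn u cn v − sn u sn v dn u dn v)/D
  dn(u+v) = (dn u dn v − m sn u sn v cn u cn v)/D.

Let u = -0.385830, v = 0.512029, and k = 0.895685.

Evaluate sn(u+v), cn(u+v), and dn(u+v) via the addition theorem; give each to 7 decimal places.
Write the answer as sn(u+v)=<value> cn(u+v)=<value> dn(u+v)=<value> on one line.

sn(u+v)=0.1255987 cn(u+v)=0.9920811 dn(u+v)=0.9936521

sn u = -0.3694477491119036, cn u = 0.9292515056087603, dn u = 0.943662737073879
sn v = 0.4751537579193617, cn v = 0.8799027823203588, dn v = 0.9049169986983015
m = k² = 0.802251619225
D = 1 − m·sn²u·sn²v = 0.9752779210531262
sn(u+v) = (sn u·cn v·dn v + sn v·cn u·dn u)/D = 0.1224936387133358/0.9752779210531262 = 0.1255986996825115
cn(u+v) = (cn u·cn v − sn u·sn v·dn u·dn v)/D = 0.9675548210662146/0.9752779210531262 = 0.9920811290605533
dn(u+v) = (dn u·dn v − m·sn u·sn v·cn u·cn v)/D = 0.9690869337792239/0.9752779210531262 = 0.9936520789200096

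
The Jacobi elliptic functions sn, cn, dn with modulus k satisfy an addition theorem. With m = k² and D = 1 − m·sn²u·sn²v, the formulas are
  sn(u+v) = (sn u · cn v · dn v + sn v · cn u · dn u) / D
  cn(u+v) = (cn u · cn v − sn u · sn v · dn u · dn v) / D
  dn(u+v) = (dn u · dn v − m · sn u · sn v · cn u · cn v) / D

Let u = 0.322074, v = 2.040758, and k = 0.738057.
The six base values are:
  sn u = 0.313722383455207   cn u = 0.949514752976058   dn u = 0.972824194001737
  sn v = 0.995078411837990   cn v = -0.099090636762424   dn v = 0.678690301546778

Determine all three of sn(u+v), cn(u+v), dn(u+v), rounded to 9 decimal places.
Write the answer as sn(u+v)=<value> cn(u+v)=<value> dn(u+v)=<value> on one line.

sn(u+v)=0.948414551 cn(u+v)=-0.317032867 dn(u+v)=0.714158527

m = k² = 0.544728135249
D = 1 − m·sn²u·sn²v = 0.9469133368914885
sn(u+v) = (sn u·cn v·dn v + sn v·cn u·dn u)/D = 0.8980663875326778/0.9469133368914885 = 0.9484145513050173
cn(u+v) = (cn u·cn v − sn u·sn v·dn u·dn v)/D = -0.300202650166483/0.9469133368914885 = -0.3170328671808376
dn(u+v) = (dn u·dn v − m·sn u·sn v·cn u·cn v)/D = 0.6762462339821945/0.9469133368914885 = 0.7141585271173437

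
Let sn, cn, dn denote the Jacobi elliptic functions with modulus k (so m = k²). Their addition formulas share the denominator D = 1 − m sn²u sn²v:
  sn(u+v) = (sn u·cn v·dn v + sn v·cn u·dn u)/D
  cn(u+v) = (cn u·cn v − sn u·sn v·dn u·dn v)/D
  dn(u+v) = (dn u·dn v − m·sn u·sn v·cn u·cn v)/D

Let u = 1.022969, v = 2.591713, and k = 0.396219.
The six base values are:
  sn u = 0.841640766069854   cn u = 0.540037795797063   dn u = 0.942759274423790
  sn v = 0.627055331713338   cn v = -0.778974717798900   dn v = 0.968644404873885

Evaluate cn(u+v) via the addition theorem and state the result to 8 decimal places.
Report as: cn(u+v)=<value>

cn(u+v)=-0.94389348

m = k² = 0.156989495961
D = 1 − m·sn²u·sn²v = 0.9562743926159717
cn(u+v) = (cn u·cn v − sn u·sn v·dn u·dn v)/D = -0.9026211631322066/0.9562743926159717 = -0.9438934787984942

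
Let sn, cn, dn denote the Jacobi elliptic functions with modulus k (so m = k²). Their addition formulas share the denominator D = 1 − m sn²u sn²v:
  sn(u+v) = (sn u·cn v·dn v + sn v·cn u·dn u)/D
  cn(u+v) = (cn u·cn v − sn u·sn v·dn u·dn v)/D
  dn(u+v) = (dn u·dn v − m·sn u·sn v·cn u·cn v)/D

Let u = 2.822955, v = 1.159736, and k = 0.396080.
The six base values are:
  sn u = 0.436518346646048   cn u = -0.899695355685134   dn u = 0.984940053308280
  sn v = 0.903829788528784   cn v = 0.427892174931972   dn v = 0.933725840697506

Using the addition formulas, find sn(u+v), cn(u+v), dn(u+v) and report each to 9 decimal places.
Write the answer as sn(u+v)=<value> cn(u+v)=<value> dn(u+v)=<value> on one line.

m = k² = 0.1568793664
D = 1 − m·sn²u·sn²v = 0.9755800859312107
sn(u+v) = (sn u·cn v·dn v + sn v·cn u·dn u)/D = -0.6265212314711807/0.9755800859312107 = -0.6422037929086608
cn(u+v) = (cn u·cn v − sn u·sn v·dn u·dn v)/D = -0.7478152516373169/0.9755800859312107 = -0.7665339446976435
dn(u+v) = (dn u·dn v − m·sn u·sn v·cn u·cn v)/D = 0.9434918262694353/0.9755800859312107 = 0.9671085335540172

sn(u+v)=-0.642203793 cn(u+v)=-0.766533945 dn(u+v)=0.967108534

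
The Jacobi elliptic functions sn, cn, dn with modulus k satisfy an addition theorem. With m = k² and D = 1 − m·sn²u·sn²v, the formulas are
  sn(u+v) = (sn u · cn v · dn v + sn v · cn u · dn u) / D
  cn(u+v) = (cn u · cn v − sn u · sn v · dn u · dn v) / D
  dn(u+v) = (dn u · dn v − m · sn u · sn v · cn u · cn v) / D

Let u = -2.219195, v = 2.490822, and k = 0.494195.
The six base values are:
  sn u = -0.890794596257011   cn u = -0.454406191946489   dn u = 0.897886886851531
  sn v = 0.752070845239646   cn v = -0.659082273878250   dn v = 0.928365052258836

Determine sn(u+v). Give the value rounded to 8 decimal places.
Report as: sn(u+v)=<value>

m = k² = 0.244228698025
D = 1 − m·sn²u·sn²v = 0.8903851615156195
sn(u+v) = (sn u·cn v·dn v + sn v·cn u·dn u)/D = 0.2382006172001534/0.8903851615156195 = 0.2675253671059463

sn(u+v)=0.26752537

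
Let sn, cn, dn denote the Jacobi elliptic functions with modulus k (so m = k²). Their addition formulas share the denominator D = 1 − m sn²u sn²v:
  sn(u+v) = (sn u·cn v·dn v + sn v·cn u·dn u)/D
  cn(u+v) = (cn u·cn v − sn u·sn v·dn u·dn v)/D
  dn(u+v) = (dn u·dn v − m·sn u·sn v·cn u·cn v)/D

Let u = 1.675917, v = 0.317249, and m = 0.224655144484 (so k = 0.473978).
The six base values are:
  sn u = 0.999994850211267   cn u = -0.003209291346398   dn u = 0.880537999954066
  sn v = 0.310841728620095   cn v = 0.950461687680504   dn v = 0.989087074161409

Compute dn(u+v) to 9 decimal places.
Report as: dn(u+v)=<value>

dn(u+v)=0.890470799

m = k² = 0.224655144484
D = 1 − m·sn²u·sn²v = 0.9782934638430536
dn(u+v) = (dn u·dn v − m·sn u·sn v·cn u·cn v)/D = 0.8711417626966791/0.9782934638430536 = 0.8904707992983537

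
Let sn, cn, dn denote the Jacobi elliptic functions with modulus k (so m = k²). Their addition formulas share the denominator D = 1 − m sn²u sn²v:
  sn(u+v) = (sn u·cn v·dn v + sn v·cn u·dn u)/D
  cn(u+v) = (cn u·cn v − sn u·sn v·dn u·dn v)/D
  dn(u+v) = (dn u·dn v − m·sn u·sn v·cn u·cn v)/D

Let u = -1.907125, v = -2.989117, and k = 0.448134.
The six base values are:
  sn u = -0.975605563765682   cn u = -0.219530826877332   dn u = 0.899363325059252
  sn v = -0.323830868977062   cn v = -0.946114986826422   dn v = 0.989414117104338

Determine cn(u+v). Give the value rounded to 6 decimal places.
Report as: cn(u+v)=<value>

cn(u+v)=-0.074930

m = k² = 0.200824081956
D = 1 − m·sn²u·sn²v = 0.9799552419921237
cn(u+v) = (cn u·cn v − sn u·sn v·dn u·dn v)/D = -0.07342768659698778/0.9799552419921237 = -0.07492963295723454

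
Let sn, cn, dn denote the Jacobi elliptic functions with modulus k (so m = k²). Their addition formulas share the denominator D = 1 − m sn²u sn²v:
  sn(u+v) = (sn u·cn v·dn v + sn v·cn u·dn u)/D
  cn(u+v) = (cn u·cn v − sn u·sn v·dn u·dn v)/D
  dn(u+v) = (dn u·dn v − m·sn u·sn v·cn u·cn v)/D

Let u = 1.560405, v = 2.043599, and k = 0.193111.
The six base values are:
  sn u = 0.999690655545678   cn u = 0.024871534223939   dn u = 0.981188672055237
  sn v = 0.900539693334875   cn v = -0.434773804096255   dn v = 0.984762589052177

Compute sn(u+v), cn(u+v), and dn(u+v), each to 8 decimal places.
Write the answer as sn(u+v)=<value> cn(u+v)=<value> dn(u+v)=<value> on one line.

m = k² = 0.037291858321
D = 1 − m·sn²u·sn²v = 0.9697760646906246
sn(u+v) = (sn u·cn v·dn v + sn v·cn u·dn u)/D = -0.4060400600920248/0.9697760646906246 = -0.4186946604230314
cn(u+v) = (cn u·cn v − sn u·sn v·dn u·dn v)/D = -0.8806798994227695/0.9697760646906246 = -0.9081270733400929
dn(u+v) = (dn u·dn v − m·sn u·sn v·cn u·cn v)/D = 0.9666009320136121/0.9697760646906246 = 0.9967259114834666

sn(u+v)=-0.41869466 cn(u+v)=-0.90812707 dn(u+v)=0.99672591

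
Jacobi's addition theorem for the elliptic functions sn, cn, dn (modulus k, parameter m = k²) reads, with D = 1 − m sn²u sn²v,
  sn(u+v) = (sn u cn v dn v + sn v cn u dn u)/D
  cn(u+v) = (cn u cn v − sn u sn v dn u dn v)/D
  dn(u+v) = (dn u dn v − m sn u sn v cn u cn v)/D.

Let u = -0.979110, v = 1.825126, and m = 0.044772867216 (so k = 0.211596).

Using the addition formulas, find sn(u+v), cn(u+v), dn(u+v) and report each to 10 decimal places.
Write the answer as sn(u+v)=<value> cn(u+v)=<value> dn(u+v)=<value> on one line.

sn(u+v)=0.7460462848 cn(u+v)=0.6658940913 dn(u+v)=0.9874614378

sn u = -0.8267669513642929, cn u = 0.5625445832392247, dn u = 0.9845789930345544
sn v = 0.9734298516842167, cn v = -0.228985422789408, dn v = 0.9785574933560617
m = k² = 0.044772867216
D = 1 − m·sn²u·sn²v = 0.9710005043984241
sn(u+v) = (sn u·cn v·dn v + sn v·cn u·dn u)/D = 0.724411318874549/0.9710005043984241 = 0.7460462848300501
cn(u+v) = (cn u·cn v − sn u·sn v·dn u·dn v)/D = 0.646583498574183/0.9710005043984241 = 0.6658940913473252
dn(u+v) = (dn u·dn v − m·sn u·sn v·cn u·cn v)/D = 0.9588255541345622/0.9710005043984241 = 0.987461437755478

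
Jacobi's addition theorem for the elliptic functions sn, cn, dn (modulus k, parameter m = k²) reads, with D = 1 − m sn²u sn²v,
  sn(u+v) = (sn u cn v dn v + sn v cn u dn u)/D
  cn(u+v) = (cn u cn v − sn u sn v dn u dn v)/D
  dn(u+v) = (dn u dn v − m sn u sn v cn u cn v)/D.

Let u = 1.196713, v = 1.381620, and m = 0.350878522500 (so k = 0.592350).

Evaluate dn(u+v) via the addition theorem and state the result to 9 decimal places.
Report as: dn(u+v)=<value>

dn(u+v)=0.890820837

sn u = 0.9008084404754127, cn u = 0.4342167126772701, dn u = 0.8457408418245168
sn v = 0.9568253445198016, cn v = 0.2906634825439258, dn v = 0.8238722842355481
m = k² = 0.3508785225
D = 1 − m·sn²u·sn²v = 0.7393324199512352
dn(u+v) = (dn u·dn v − m·sn u·sn v·cn u·cn v)/D = 0.658612724804329/0.7393324199512352 = 0.890820836515961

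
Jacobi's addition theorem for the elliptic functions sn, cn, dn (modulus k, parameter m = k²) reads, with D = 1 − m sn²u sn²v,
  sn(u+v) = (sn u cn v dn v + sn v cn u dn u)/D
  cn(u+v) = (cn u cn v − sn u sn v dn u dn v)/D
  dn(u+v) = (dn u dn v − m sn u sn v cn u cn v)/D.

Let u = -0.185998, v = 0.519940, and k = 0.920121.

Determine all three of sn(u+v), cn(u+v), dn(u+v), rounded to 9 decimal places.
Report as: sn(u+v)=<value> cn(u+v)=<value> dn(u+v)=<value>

sn u = -0.1840424569310765, cn u = 0.9829182946953286, dn u = 0.9855574636308488
sn v = 0.4805830862993604, cn v = 0.8769491987355833, dn v = 0.8969191405137729
m = k² = 0.846622654641
D = 1 − m·sn²u·sn²v = 0.9933768758717979
sn(u+v) = (sn u·cn v·dn v + sn v·cn u·dn u)/D = 0.320792571722424/0.9933768758717979 = 0.3229313863793065
cn(u+v) = (cn u·cn v − sn u·sn v·dn u·dn v)/D = 0.94015410622117/0.9933768758717979 = 0.9464223791157619
dn(u+v) = (dn u·dn v − m·sn u·sn v·cn u·cn v)/D = 0.9485111912815117/0.9933768758717979 = 0.9548351832219653

sn(u+v)=0.322931386 cn(u+v)=0.946422379 dn(u+v)=0.954835183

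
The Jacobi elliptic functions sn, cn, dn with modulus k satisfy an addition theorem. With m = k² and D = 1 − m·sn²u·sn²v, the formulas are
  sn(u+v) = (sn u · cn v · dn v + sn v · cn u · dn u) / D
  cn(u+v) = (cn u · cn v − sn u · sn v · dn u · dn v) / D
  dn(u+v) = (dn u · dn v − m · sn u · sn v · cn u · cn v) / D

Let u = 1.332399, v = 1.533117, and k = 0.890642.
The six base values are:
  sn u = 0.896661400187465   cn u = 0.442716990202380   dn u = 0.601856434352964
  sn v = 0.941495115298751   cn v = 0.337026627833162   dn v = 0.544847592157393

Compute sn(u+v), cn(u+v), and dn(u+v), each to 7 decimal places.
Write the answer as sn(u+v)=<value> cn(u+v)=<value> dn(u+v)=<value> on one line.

m = k² = 0.793243172164
D = 1 − m·sn²u·sn²v = 0.4346733826932683
sn(u+v) = (sn u·cn v·dn v + sn v·cn u·dn u)/D = 0.4155155926716109/0.4346733826932683 = 0.9559260106911669
cn(u+v) = (cn u·cn v − sn u·sn v·dn u·dn v)/D = -0.1276234377720975/0.4346733826932683 = -0.2936076669368005
dn(u+v) = (dn u·dn v − m·sn u·sn v·cn u·cn v)/D = 0.2280021302960528/0.4346733826932683 = 0.5245366736820525

sn(u+v)=0.9559260 cn(u+v)=-0.2936077 dn(u+v)=0.5245367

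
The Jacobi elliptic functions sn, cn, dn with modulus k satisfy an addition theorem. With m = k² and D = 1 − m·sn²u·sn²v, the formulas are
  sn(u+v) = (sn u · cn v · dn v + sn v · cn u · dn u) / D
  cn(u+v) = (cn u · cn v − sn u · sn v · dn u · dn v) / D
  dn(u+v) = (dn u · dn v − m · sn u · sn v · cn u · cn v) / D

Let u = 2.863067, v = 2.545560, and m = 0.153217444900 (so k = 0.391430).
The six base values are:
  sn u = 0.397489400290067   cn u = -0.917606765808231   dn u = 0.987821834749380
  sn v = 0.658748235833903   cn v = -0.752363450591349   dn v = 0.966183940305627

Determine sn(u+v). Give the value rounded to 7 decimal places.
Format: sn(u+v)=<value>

sn(u+v)=-0.8954609

m = k² = 0.1532174449
D = 1 − m·sn²u·sn²v = 0.9894949469505773
sn(u+v) = (sn u·cn v·dn v + sn v·cn u·dn u)/D = -0.8860540646596638/0.9894949469505773 = -0.8954609292248562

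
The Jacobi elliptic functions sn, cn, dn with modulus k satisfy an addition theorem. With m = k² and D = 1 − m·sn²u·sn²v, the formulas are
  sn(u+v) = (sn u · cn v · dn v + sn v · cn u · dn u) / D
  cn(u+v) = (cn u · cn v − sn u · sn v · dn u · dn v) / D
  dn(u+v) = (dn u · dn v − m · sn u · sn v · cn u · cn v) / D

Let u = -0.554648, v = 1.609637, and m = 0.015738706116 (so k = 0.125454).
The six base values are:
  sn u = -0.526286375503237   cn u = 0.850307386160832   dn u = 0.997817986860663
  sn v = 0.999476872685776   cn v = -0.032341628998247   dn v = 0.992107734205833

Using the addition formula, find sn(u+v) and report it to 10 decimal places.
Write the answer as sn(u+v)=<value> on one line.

m = k² = 0.015738706116
D = 1 − m·sn²u·sn²v = 0.9956452946109841
sn(u+v) = (sn u·cn v·dn v + sn v·cn u·dn u)/D = 0.8648947806267102/0.9956452946109841 = 0.8686776157212088

sn(u+v)=0.8686776157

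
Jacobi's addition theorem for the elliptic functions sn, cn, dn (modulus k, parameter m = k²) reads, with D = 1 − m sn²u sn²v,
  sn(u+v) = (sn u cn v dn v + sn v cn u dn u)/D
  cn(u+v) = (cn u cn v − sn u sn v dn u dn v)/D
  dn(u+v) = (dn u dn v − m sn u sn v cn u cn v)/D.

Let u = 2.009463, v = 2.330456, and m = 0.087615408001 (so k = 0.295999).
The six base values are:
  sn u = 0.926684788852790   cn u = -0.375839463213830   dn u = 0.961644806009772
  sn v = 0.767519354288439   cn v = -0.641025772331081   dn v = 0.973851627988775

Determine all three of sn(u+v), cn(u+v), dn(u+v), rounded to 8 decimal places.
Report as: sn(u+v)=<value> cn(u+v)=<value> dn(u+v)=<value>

m = k² = 0.087615408001
D = 1 − m·sn²u·sn²v = 0.9556776041854034
sn(u+v) = (sn u·cn v·dn v + sn v·cn u·dn u)/D = -0.8558959126447901/0.9556776041854034 = -0.8955906352690301
cn(u+v) = (cn u·cn v − sn u·sn v·dn u·dn v)/D = -0.4251609928715172/0.9556776041854034 = -0.4448791004513643
dn(u+v) = (dn u·dn v − m·sn u·sn v·cn u·cn v)/D = 0.9214859366515176/0.9556776041854034 = 0.9642225920287941

sn(u+v)=-0.89559064 cn(u+v)=-0.44487910 dn(u+v)=0.96422259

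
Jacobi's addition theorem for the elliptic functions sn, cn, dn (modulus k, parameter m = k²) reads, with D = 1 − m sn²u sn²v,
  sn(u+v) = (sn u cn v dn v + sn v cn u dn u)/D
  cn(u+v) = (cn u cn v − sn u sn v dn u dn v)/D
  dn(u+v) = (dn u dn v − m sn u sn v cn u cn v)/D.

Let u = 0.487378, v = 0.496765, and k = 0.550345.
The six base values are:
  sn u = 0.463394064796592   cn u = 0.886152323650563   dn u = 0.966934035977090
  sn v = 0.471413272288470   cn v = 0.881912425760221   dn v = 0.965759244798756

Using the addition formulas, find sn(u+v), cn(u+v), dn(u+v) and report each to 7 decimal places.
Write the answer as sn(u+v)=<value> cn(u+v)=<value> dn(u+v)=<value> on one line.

sn(u+v)=0.8103226 cn(u+v)=0.5859840 dn(u+v)=0.8950544

m = k² = 0.302879619025
D = 1 − m·sn²u·sn²v = 0.9855464477914669
sn(u+v) = (sn u·cn v·dn v + sn v·cn u·dn u)/D = 0.7986105718395999/0.9855464477914669 = 0.8103226120181593
cn(u+v) = (cn u·cn v − sn u·sn v·dn u·dn v)/D = 0.5775144632824409/0.9855464477914669 = 0.5859840138195475
dn(u+v) = (dn u·dn v − m·sn u·sn v·cn u·cn v)/D = 0.8821176718675774/0.9855464477914669 = 0.8950543871821918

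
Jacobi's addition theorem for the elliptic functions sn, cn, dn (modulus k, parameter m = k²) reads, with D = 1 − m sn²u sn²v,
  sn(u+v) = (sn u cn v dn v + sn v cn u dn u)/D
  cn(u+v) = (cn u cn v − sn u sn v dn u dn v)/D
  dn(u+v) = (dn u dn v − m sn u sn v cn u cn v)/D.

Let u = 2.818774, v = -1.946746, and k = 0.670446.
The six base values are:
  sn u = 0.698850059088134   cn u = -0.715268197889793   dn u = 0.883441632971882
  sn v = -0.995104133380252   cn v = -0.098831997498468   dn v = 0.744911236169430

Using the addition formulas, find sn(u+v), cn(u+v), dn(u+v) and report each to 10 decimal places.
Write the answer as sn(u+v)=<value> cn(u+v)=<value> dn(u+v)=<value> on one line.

m = k² = 0.449497838916
D = 1 − m·sn²u·sn²v = 0.7826134446462597
sn(u+v) = (sn u·cn v·dn v + sn v·cn u·dn u)/D = 0.5773539319511393/0.7826134446462597 = 0.7377255475237875
cn(u+v) = (cn u·cn v − sn u·sn v·dn u·dn v)/D = 0.5283429198935512/0.7826134446462597 = 0.6751007454674658
dn(u+v) = (dn u·dn v − m·sn u·sn v·cn u·cn v)/D = 0.680183276521982/0.7826134446462597 = 0.8691178016107607

sn(u+v)=0.7377255475 cn(u+v)=0.6751007455 dn(u+v)=0.8691178016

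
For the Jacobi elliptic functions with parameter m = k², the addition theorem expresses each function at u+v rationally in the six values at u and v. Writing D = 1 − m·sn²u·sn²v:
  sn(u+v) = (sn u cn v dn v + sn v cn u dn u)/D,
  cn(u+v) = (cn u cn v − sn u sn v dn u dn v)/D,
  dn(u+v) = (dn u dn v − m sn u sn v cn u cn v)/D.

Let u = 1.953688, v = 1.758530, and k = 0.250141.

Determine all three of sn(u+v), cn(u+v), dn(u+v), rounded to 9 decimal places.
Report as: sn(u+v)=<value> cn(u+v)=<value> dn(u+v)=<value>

sn(u+v)=-0.495394050 cn(u+v)=-0.868668369 dn(u+v)=0.992292416

sn u = 0.9405658106634619, cn u = -0.3396114777374063, dn u = 0.9719290667713696
sn v = 0.9876784807686189, cn v = -0.1564967048426034, dn v = 0.9690004687310451
m = k² = 0.062570519881
D = 1 − m·sn²u·sn²v = 0.946001795036436
sn(u+v) = (sn u·cn v·dn v + sn v·cn u·dn u)/D = -0.4686436610118883/0.946001795036436 = -0.495394050487862
cn(u+v) = (cn u·cn v − sn u·sn v·dn u·dn v)/D = -0.8217618360605056/0.946001795036436 = -0.8686683686777305
dn(u+v) = (dn u·dn v − m·sn u·sn v·cn u·cn v)/D = 0.9387104069348182/0.946001795036436 = 0.9922924162090655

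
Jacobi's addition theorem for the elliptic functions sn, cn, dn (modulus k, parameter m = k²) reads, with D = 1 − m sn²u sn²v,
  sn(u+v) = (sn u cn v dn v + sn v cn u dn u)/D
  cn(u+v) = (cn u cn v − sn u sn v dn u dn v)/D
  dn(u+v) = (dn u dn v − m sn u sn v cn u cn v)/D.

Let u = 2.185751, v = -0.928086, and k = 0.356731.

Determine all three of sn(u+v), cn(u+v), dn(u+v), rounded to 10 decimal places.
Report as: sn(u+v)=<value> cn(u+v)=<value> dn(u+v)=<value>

sn(u+v)=0.9414663652 cn(u+v)=0.3371069315 dn(u+v)=0.9419153984

sn u = 0.8640897867489348, cn u = -0.503337700193598, dn u = 0.9513061592557566
sn v = -0.791861476712369, cn v = 0.6107007464371616, dn v = 0.9592727357562952
m = k² = 0.127257006361
D = 1 − m·sn²u·sn²v = 0.9404203596374373
sn(u+v) = (sn u·cn v·dn v + sn v·cn u·dn u)/D = 0.885374137707437/0.9404203596374373 = 0.9414663651569365
cn(u+v) = (cn u·cn v − sn u·sn v·dn u·dn v)/D = 0.3170222217754131/0.9404203596374373 = 0.3371069315190448
dn(u+v) = (dn u·dn v − m·sn u·sn v·cn u·cn v)/D = 0.885796417688191/0.9404203596374373 = 0.9419153983753546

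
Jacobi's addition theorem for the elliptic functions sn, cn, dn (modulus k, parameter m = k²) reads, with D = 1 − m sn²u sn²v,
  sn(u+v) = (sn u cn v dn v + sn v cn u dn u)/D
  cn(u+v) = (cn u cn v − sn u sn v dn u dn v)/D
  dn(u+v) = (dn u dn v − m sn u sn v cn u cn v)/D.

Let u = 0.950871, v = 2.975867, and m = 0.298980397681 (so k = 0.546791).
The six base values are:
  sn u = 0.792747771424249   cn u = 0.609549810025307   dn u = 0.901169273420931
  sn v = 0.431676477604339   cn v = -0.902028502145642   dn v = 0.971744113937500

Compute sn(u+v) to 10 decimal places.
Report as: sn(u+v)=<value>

m = k² = 0.298980397681
D = 1 − m·sn²u·sn²v = 0.9649869822990876
sn(u+v) = (sn u·cn v·dn v + sn v·cn u·dn u)/D = -0.4577526828090728/0.9649869822990876 = -0.4743615107827405

sn(u+v)=-0.4743615108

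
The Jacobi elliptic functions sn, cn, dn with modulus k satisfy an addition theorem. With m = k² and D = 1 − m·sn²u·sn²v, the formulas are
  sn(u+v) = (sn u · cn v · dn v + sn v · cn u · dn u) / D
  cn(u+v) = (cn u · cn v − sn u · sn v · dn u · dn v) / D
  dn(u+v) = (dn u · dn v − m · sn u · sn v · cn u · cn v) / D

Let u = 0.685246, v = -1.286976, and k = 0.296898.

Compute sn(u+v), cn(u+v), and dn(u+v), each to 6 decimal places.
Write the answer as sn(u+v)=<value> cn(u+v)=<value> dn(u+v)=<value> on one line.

sn(u+v)=-0.563616 cn(u+v)=0.826037 dn(u+v)=0.985900

sn u = 0.6295306528942517, cn u = 0.7769756476663456, dn u = 0.9823777281222639
sn v = -0.9534627964431648, cn v = 0.3015106893607257, dn v = 0.9590959470842673
m = k² = 0.088148422404
D = 1 − m·sn²u·sn²v = 0.96824180502509
sn(u+v) = (sn u·cn v·dn v + sn v·cn u·dn u)/D = -0.5457162748205836/0.96824180502509 = -0.5636156918533821
cn(u+v) = (cn u·cn v − sn u·sn v·dn u·dn v)/D = 0.7998036886600297/0.96824180502509 = 0.8260371371171114
dn(u+v) = (dn u·dn v − m·sn u·sn v·cn u·cn v)/D = 0.9545894623602074/0.96824180502509 = 0.9858998624165698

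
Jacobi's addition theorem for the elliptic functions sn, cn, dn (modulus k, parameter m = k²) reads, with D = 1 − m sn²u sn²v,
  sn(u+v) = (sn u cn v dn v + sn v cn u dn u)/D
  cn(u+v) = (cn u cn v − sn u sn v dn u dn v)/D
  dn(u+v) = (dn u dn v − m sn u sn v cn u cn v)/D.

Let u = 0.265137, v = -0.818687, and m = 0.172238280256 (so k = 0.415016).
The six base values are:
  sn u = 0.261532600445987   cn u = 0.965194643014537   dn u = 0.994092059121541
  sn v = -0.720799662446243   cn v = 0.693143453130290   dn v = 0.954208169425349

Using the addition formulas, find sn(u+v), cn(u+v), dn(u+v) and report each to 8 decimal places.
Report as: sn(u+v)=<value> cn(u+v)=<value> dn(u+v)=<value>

m = k² = 0.172238280256
D = 1 − m·sn²u·sn²v = 0.9938791675155659
sn(u+v) = (sn u·cn v·dn v + sn v·cn u·dn u)/D = -0.5186232630739656/0.9938791675155659 = -0.5218172188580893
cn(u+v) = (cn u·cn v − sn u·sn v·dn u·dn v)/D = 0.8478358984024836/0.9938791675155659 = 0.8530573193538691
dn(u+v) = (dn u·dn v − m·sn u·sn v·cn u·cn v)/D = 0.9702931794316163/0.9938791675155659 = 0.9762687569527106

sn(u+v)=-0.52181722 cn(u+v)=0.85305732 dn(u+v)=0.97626876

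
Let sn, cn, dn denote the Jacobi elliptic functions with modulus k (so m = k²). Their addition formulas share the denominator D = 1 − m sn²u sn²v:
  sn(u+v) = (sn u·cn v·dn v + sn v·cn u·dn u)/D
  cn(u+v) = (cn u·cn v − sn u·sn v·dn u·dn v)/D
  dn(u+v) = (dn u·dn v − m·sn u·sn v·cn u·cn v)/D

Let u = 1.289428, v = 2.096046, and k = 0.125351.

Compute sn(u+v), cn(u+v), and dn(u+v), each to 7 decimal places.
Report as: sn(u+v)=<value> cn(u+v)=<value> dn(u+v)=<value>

sn u = 0.9595529712190842, cn u = 0.2815281432195144, dn u = 0.9927398950392595
sn v = 0.8701573318464842, cn v = -0.4927740027982479, dn v = 0.994033512699497
m = k² = 0.015712873201
D = 1 − m·sn²u·sn²v = 0.9890455877027099
sn(u+v) = (sn u·cn v·dn v + sn v·cn u·dn u)/D = -0.2268263056076204/0.9890455877027099 = -0.2293385749128891
cn(u+v) = (cn u·cn v − sn u·sn v·dn u·dn v)/D = -0.9626842689265246/0.9890455877027099 = -0.9733467100971396
dn(u+v) = (dn u·dn v − m·sn u·sn v·cn u·cn v)/D = 0.9886368112259458/0.9890455877027099 = 0.9995866960210464

sn(u+v)=-0.2293386 cn(u+v)=-0.9733467 dn(u+v)=0.9995867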